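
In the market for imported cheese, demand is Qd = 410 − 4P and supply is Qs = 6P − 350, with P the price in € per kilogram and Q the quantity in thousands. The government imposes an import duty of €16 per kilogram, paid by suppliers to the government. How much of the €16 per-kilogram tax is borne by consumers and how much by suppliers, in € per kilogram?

Consumers bear €9.6 per kilogram; suppliers bear €6.4 per kilogram.

Before the tax: set 410 − 4P = 6P − 350 → P* = €76, Q* = 106.
With the tax collected from suppliers, supply shifts: Qs = 6(P − 16) − 350.
New equilibrium: consumers pay €85.6, suppliers receive €69.6, Q = 67.6. (Wedge: Pb − Ps = 16.)
Burden on consumers: €9.6; on suppliers: €6.4. (They sum to €16.)
The less price-elastic side of the market bears the larger share of a per-unit tax.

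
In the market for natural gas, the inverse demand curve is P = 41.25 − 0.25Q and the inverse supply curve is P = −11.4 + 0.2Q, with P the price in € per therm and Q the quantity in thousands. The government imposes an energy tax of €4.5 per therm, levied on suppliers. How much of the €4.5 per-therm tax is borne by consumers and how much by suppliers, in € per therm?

Rewrite in direct form: Qd = 165 − 4P and Qs = 5P + 57.
Without the tax, 165 − 4P = 5P + 57 gives 9P = 108, so P* = €12 and Q* = 117.
With the tax collected from suppliers, supply shifts: Qs = 5(P − 4.5) + 57.
New equilibrium: consumers pay €14.5, suppliers receive €10, Q = 107. (Wedge: Pb − Ps = 4.5.)
Burden on consumers: €2.5; on suppliers: €2. (They sum to €4.5.)
The less price-elastic side of the market bears the larger share of a per-unit tax.

Consumers bear €2.5 per therm; suppliers bear €2 per therm.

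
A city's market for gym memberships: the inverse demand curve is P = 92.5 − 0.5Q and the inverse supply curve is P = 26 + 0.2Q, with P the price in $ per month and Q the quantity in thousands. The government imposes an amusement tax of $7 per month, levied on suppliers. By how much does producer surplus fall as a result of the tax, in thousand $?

Inverting to Q(P) form: Qd = 185 − 2P; Qs = 5P − 130.
Without the tax, 185 − 2P = 5P − 130 gives 7P = 315, so P* = $45 and Q* = 95.
With the tax collected from suppliers, supply shifts: Qs = 5(P − 7) − 130.
New equilibrium: buyers pay $50, suppliers receive $43, Q = 85. (Wedge: Pb − Ps = 7.)
ΔPS is the trapezoid between Q = 85 and Q = 95 of height $2: ½ · (95 + 85) · 2 = $180.

Producer surplus falls by $180 thousand.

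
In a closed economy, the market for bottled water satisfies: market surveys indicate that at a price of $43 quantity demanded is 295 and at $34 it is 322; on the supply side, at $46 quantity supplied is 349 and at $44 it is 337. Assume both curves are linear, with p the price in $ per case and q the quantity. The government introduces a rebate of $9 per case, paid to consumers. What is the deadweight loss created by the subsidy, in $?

Demand slope: (322 − 295)/(34 − 43) = -3, so qd = 424 − 3p.
Supply slope: (337 − 349)/(44 − 46) = 6, so qs = 6p + 73.
Before the subsidy: set 424 − 3p = 6p + 73 → p* = $39, q* = 307.
With a per-unit subsidy paid to consumers, each effectively pays p − 9, so demand becomes qd = 424 − 3(p − 9).
New equilibrium: consumers pay $33, sellers receive $42, q = 325. (Wedge: pb − ps = −9.)
Quantity rises by |ΔQ| = |307 − 325| = 18.
DWL = ½ · t · |ΔQ| = ½ · 9 · 18 = $81.

Deadweight loss = $81.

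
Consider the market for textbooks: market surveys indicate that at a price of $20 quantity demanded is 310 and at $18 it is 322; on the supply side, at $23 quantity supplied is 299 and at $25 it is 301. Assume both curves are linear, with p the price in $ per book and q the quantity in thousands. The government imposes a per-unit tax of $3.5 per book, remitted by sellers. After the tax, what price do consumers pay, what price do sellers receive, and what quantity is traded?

Consumers pay $22.5; sellers receive $19; quantity = 295.

Demand slope: (322 − 310)/(18 − 20) = -6, so qd = 430 − 6p.
Supply slope: (301 − 299)/(25 − 23) = 1, so qs = p + 276.
Without the tax, 430 − 6p = p + 276 gives 7p = 154, so p* = $22 and q* = 298.
With the tax collected from sellers, supply shifts: qs = (p − 3.5) + 276.
Solving gives q = 295 with consumers paying $22.5 and sellers receiving $19 (the $3.5 wedge).
The less price-elastic side of the market bears the larger share of a per-unit tax.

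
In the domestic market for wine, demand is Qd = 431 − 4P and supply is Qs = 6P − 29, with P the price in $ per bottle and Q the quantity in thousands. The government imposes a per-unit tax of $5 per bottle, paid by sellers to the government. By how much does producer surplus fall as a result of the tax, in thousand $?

Without the tax, 431 − 4P = 6P − 29 gives 10P = 460, so P* = $46 and Q* = 247.
With the tax collected from sellers, supply shifts: Qs = 6(P − 5) − 29.
Solving gives Q = 235 with consumers paying $49 and sellers receiving $44 (the $5 wedge).
ΔPS is the trapezoid between Q = 235 and Q = 247 of height $2: ½ · (247 + 235) · 2 = $482.

Producer surplus falls by $482 thousand.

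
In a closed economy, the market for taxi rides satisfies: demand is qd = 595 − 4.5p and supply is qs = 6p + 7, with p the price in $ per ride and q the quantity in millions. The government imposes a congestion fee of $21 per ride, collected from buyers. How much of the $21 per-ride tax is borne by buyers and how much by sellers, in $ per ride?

Buyers bear $12 per ride; sellers bear $9 per ride.

Before the tax: set 595 − 4.5p = 6p + 7 → p* = $56, q* = 343.
With the tax collected from buyers, demand (in seller-price terms) shifts: qd = 595 − 4.5(p + 21).
New equilibrium: buyers pay $68, sellers receive $47, q = 289. (Wedge: pb − ps = 21.)
Burden on buyers: $12; on sellers: $9. (They sum to $21.)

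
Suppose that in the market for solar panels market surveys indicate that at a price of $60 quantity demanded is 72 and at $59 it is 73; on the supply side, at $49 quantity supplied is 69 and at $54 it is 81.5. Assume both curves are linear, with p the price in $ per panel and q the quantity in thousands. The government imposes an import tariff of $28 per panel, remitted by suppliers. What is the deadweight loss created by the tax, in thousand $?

Demand slope: (73 − 72)/(59 − 60) = -1, so qd = 132 − p.
Supply slope: (81.5 − 69)/(54 − 49) = 2.5, so qs = 2.5p − 53.5.
Without the tax, 132 − p = 2.5p − 53.5 gives 3.5p = 185.5, so p* = $53 and q* = 79.
With the tax collected from suppliers, supply shifts: qs = 2.5(p − 28) − 53.5.
Solving gives q = 59 with consumers paying $73 and suppliers receiving $45 (the $28 wedge).
Quantity falls by |ΔQ| = |79 − 59| = 20.
DWL = ½ · t · |ΔQ| = ½ · 28 · 20 = $280.

Deadweight loss = $280 thousand.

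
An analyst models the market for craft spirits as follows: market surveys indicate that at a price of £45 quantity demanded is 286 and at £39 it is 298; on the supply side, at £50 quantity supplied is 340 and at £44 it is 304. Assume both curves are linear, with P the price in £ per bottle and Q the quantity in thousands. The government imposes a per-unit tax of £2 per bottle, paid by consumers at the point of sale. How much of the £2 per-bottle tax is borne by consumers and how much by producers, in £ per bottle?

Consumers bear £1.5 per bottle; producers bear £0.5 per bottle.

Demand slope: (298 − 286)/(39 − 45) = -2, so Qd = 376 − 2P.
Supply slope: (304 − 340)/(44 − 50) = 6, so Qs = 6P + 40.
Without the tax, 376 − 2P = 6P + 40 gives 8P = 336, so P* = £42 and Q* = 292.
With the tax collected from consumers, demand (in seller-price terms) shifts: Qd = 376 − 2(P + 2).
Solving gives Q = 289 with consumers paying £43.5 and producers receiving £41.5 (the £2 wedge).
Burden on consumers: £1.5; on producers: £0.5. (They sum to £2.)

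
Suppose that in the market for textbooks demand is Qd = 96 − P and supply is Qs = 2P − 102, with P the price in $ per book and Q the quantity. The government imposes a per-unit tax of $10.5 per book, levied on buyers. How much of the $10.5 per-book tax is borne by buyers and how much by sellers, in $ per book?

Without the tax, 96 − P = 2P − 102 gives 3P = 198, so P* = $66 and Q* = 30.
With the tax collected from buyers, demand (in seller-price terms) shifts: Qd = 96 − (P + 10.5).
Solving gives Q = 23 with buyers paying $73 and sellers receiving $62.5 (the $10.5 wedge).
Burden on buyers: $7; on sellers: $3.5. (They sum to $10.5.)

Buyers bear $7 per book; sellers bear $3.5 per book.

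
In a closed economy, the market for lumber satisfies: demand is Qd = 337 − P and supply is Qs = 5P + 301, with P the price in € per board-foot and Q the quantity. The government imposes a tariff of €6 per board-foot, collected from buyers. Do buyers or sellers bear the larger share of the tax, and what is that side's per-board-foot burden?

Buyers bear the larger share: €5 per board-foot.

Before the tax: set 337 − P = 5P + 301 → P* = €6, Q* = 331.
With the tax collected from buyers, demand (in seller-price terms) shifts: Qd = 337 − (P + 6).
New equilibrium: buyers pay €11, sellers receive €5, Q = 326. (Wedge: Pb − Ps = 6.)
Per-board-foot burden: buyers €5, sellers €1.
Buyers take the larger share because demand is less price-elastic here (demand slope 1 vs supply slope 5).
The less price-elastic side of the market bears the larger share of a per-unit tax.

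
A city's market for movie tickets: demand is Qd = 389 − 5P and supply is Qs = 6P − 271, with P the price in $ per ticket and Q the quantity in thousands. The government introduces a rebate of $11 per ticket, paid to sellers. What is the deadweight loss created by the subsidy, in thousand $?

Before the subsidy: set 389 − 5P = 6P − 271 → P* = $60, Q* = 89.
With a per-unit subsidy paid to sellers, each receives P + 11 per unit sold, so supply becomes Qs = 6(P + 11) − 271.
Solving gives Q = 119 with buyers paying $54 and sellers receiving $65 (the $11 wedge).
Quantity rises by |ΔQ| = |89 − 119| = 30.
DWL = ½ · t · |ΔQ| = ½ · 11 · 30 = $165.

Deadweight loss = $165 thousand.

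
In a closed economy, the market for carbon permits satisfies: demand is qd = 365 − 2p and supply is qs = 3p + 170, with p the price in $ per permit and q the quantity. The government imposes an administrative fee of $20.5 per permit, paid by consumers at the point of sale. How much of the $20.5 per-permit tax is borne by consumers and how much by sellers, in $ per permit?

Without the tax, 365 − 2p = 3p + 170 gives 5p = 195, so p* = $39 and q* = 287.
With the tax collected from consumers, demand (in seller-price terms) shifts: qd = 365 − 2(p + 20.5).
New equilibrium: consumers pay $51.3, sellers receive $30.8, q = 262.4. (Wedge: pb − ps = 20.5.)
Burden on consumers: $12.3; on sellers: $8.2. (They sum to $20.5.)

Consumers bear $12.3 per permit; sellers bear $8.2 per permit.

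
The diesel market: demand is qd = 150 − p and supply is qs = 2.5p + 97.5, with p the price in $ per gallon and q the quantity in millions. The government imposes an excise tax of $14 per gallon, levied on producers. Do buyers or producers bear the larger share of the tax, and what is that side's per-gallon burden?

Buyers bear the larger share: $10 per gallon.

Without the tax, 150 − p = 2.5p + 97.5 gives 3.5p = 52.5, so p* = $15 and q* = 135.
With the tax collected from producers, supply shifts: qs = 2.5(p − 14) + 97.5.
Solving gives q = 125 with buyers paying $25 and producers receiving $11 (the $14 wedge).
Per-gallon burden: buyers $10, producers $4.
Buyers take the larger share because demand is less price-elastic here (demand slope 1 vs supply slope 2.5).
The less price-elastic side of the market bears the larger share of a per-unit tax.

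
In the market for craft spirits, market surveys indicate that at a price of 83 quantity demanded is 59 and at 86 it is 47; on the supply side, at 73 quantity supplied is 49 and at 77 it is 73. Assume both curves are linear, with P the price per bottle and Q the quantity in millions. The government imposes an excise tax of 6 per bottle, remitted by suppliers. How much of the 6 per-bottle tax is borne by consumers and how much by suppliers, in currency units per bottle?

Consumers bear 3.6 per bottle; suppliers bear 2.4 per bottle.

Demand slope: (47 − 59)/(86 − 83) = -4, so Qd = 391 − 4P.
Supply slope: (73 − 49)/(77 − 73) = 6, so Qs = 6P − 389.
Before the tax: set 391 − 4P = 6P − 389 → P* = 78, Q* = 79.
With the tax collected from suppliers, supply shifts: Qs = 6(P − 6) − 389.
Solving gives Q = 64.6 with consumers paying 81.6 and suppliers receiving 75.6 (the 6 wedge).
Burden on consumers: 3.6; on suppliers: 2.4. (They sum to 6.)
The less price-elastic side of the market bears the larger share of a per-unit tax.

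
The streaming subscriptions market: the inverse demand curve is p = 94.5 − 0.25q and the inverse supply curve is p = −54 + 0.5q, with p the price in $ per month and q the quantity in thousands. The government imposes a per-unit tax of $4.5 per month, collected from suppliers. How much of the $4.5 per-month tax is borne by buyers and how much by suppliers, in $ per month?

Inverting to q(p) form: qd = 378 − 4p; qs = 2p + 108.
Without the tax, 378 − 4p = 2p + 108 gives 6p = 270, so p* = $45 and q* = 198.
With the tax collected from suppliers, supply shifts: qs = 2(p − 4.5) + 108.
Solving gives q = 192 with buyers paying $46.5 and suppliers receiving $42 (the $4.5 wedge).
Burden on buyers: $1.5; on suppliers: $3. (They sum to $4.5.)

Buyers bear $1.5 per month; suppliers bear $3 per month.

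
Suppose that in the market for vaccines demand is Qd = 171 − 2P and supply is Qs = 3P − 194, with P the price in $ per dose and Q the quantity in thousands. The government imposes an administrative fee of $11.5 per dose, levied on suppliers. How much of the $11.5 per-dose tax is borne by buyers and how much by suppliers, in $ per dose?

Buyers bear $6.9 per dose; suppliers bear $4.6 per dose.

Before the tax: set 171 − 2P = 3P − 194 → P* = $73, Q* = 25.
With the tax collected from suppliers, supply shifts: Qs = 3(P − 11.5) − 194.
Solving gives Q = 11.2 with buyers paying $79.9 and suppliers receiving $68.4 (the $11.5 wedge).
Burden on buyers: $6.9; on suppliers: $4.6. (They sum to $11.5.)
The less price-elastic side of the market bears the larger share of a per-unit tax.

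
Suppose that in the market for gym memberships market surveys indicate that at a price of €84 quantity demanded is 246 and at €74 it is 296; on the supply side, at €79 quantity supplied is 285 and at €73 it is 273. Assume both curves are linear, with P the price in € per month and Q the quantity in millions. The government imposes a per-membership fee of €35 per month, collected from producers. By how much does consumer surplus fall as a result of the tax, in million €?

Consumer surplus falls by €2560 million.

Demand slope: (296 − 246)/(74 − 84) = -5, so Qd = 666 − 5P.
Supply slope: (273 − 285)/(73 − 79) = 2, so Qs = 2P + 127.
Before the tax: set 666 − 5P = 2P + 127 → P* = €77, Q* = 281.
With the tax collected from producers, supply shifts: Qs = 2(P − 35) + 127.
New equilibrium: consumers pay €87, producers receive €52, Q = 231. (Wedge: Pb − Ps = 35.)
ΔCS is the trapezoid between Q = 231 and Q = 281 of height €10: ½ · (281 + 231) · 10 = €2560.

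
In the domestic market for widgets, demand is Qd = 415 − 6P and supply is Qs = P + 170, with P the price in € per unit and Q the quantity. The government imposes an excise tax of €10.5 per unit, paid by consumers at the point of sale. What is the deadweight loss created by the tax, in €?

Before the tax: set 415 − 6P = P + 170 → P* = €35, Q* = 205.
With the tax collected from consumers, demand (in seller-price terms) shifts: Qd = 415 − 6(P + 10.5).
New equilibrium: consumers pay €36.5, producers receive €26, Q = 196. (Wedge: Pb − Ps = 10.5.)
Quantity falls by |ΔQ| = |205 − 196| = 9.
DWL = ½ · t · |ΔQ| = ½ · 10.5 · 9 = €47.25.

Deadweight loss = €47.25.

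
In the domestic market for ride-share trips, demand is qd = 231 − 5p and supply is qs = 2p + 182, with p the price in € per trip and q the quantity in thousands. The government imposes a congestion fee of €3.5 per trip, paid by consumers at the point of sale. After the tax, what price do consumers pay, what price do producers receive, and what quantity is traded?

Consumers pay €8; producers receive €4.5; quantity = 191.

Without the tax, 231 − 5p = 2p + 182 gives 7p = 49, so p* = €7 and q* = 196.
With the tax collected from consumers, demand (in seller-price terms) shifts: qd = 231 − 5(p + 3.5).
Solving gives q = 191 with consumers paying €8 and producers receiving €4.5 (the €3.5 wedge).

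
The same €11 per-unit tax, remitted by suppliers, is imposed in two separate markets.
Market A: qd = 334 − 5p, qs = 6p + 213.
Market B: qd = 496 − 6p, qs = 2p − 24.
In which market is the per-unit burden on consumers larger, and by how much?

Market A: pre-tax p* = €11, q* = 279; post-tax q = 249; per-unit burden on consumers = €6.
Market B: pre-tax p* = €65, q* = 106; post-tax q = 89.5; per-unit burden on consumers = €2.75.
Difference: €6 vs €2.75 → market A is larger by €3.25.

Market A, by €3.25.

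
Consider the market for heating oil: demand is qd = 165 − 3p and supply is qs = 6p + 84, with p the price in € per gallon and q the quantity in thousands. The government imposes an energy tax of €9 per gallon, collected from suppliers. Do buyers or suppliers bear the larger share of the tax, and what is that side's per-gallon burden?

Buyers bear the larger share: €6 per gallon.

Without the tax, 165 − 3p = 6p + 84 gives 9p = 81, so p* = €9 and q* = 138.
With the tax collected from suppliers, supply shifts: qs = 6(p − 9) + 84.
New equilibrium: buyers pay €15, suppliers receive €6, q = 120. (Wedge: pb − ps = 9.)
Per-gallon burden: buyers €6, suppliers €3.
Buyers take the larger share because demand is less price-elastic here (demand slope 3 vs supply slope 6).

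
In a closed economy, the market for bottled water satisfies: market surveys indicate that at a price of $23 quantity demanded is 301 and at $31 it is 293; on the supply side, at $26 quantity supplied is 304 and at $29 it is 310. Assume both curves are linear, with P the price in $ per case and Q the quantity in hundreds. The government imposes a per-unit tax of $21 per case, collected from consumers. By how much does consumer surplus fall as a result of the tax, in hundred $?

Consumer surplus falls by $4102 hundred.

Demand slope: (293 − 301)/(31 − 23) = -1, so Qd = 324 − P.
Supply slope: (310 − 304)/(29 − 26) = 2, so Qs = 2P + 252.
Without the tax, 324 − P = 2P + 252 gives 3P = 72, so P* = $24 and Q* = 300.
With the tax collected from consumers, demand (in seller-price terms) shifts: Qd = 324 − (P + 21).
New equilibrium: consumers pay $38, sellers receive $17, Q = 286. (Wedge: Pb − Ps = 21.)
ΔCS is the trapezoid between Q = 286 and Q = 300 of height $14: ½ · (300 + 286) · 14 = $4102.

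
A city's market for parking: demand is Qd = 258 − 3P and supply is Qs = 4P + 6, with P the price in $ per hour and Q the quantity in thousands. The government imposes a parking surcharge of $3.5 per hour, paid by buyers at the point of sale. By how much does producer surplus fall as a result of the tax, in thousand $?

Producer surplus falls by $220.5 thousand.

Before the tax: set 258 − 3P = 4P + 6 → P* = $36, Q* = 150.
With the tax collected from buyers, demand (in seller-price terms) shifts: Qd = 258 − 3(P + 3.5).
Solving gives Q = 144 with buyers paying $38 and producers receiving $34.5 (the $3.5 wedge).
ΔPS is the trapezoid between Q = 144 and Q = 150 of height $1.5: ½ · (150 + 144) · 1.5 = $220.5.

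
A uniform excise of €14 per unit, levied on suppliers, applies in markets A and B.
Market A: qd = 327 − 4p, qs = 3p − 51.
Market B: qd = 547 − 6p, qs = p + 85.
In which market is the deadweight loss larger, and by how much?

Market A, by €84.

Market A: pre-tax p* = €54, q* = 111; post-tax q = 87; deadweight loss = €168.
Market B: pre-tax p* = €66, q* = 151; post-tax q = 139; deadweight loss = €84.
Difference: €168 vs €84 → market A is larger by €84.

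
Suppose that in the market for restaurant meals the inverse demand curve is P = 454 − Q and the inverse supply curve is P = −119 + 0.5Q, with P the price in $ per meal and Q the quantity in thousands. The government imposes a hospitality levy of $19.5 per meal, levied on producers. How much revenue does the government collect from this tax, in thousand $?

Inverting to Q(P) form: Qd = 454 − P; Qs = 2P + 238.
Before the tax: set 454 − P = 2P + 238 → P* = $72, Q* = 382.
With the tax collected from producers, supply shifts: Qs = 2(P − 19.5) + 238.
New equilibrium: buyers pay $85, producers receive $65.5, Q = 369. (Wedge: Pb − Ps = 19.5.)
Revenue = t · Q = 19.5 · 369 = $7195.5.

Tax revenue = $7195.5 thousand.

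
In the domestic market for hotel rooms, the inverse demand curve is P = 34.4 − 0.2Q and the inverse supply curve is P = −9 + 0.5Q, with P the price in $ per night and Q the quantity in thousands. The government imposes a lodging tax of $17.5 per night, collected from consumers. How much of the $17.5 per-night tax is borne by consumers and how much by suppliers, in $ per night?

Consumers bear $5 per night; suppliers bear $12.5 per night.

Inverting to Q(P) form: Qd = 172 − 5P; Qs = 2P + 18.
Without the tax, 172 − 5P = 2P + 18 gives 7P = 154, so P* = $22 and Q* = 62.
With the tax collected from consumers, demand (in seller-price terms) shifts: Qd = 172 − 5(P + 17.5).
New equilibrium: consumers pay $27, suppliers receive $9.5, Q = 37. (Wedge: Pb − Ps = 17.5.)
Burden on consumers: $5; on suppliers: $12.5. (They sum to $17.5.)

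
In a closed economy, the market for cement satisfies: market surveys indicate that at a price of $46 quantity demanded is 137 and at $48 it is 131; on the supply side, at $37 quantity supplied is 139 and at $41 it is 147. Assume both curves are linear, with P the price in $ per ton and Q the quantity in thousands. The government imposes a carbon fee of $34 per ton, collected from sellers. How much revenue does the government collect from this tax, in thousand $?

Tax revenue = $3678.8 thousand.

Demand slope: (131 − 137)/(48 − 46) = -3, so Qd = 275 − 3P.
Supply slope: (147 − 139)/(41 − 37) = 2, so Qs = 2P + 65.
Without the tax, 275 − 3P = 2P + 65 gives 5P = 210, so P* = $42 and Q* = 149.
With the tax collected from sellers, supply shifts: Qs = 2(P − 34) + 65.
Solving gives Q = 108.2 with buyers paying $55.6 and sellers receiving $21.6 (the $34 wedge).
Revenue = t · Q = 34 · 108.2 = $3678.8.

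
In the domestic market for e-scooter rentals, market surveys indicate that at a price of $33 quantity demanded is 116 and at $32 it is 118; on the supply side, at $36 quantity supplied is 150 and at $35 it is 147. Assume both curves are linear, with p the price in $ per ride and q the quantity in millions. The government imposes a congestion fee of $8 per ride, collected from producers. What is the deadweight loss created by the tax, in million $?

Deadweight loss = $38.4 million.

Demand slope: (118 − 116)/(32 − 33) = -2, so qd = 182 − 2p.
Supply slope: (147 − 150)/(35 − 36) = 3, so qs = 3p + 42.
Without the tax, 182 − 2p = 3p + 42 gives 5p = 140, so p* = $28 and q* = 126.
With the tax collected from producers, supply shifts: qs = 3(p − 8) + 42.
Solving gives q = 116.4 with buyers paying $32.8 and producers receiving $24.8 (the $8 wedge).
Quantity falls by |ΔQ| = |126 − 116.4| = 9.6.
DWL = ½ · t · |ΔQ| = ½ · 8 · 9.6 = $38.4.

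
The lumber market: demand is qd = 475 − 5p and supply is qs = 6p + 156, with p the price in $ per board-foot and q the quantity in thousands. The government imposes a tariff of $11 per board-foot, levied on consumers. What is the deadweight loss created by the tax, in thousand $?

Before the tax: set 475 − 5p = 6p + 156 → p* = $29, q* = 330.
With the tax collected from consumers, demand (in seller-price terms) shifts: qd = 475 − 5(p + 11).
Solving gives q = 300 with consumers paying $35 and producers receiving $24 (the $11 wedge).
Quantity falls by |ΔQ| = |330 − 300| = 30.
DWL = ½ · t · |ΔQ| = ½ · 11 · 30 = $165.

Deadweight loss = $165 thousand.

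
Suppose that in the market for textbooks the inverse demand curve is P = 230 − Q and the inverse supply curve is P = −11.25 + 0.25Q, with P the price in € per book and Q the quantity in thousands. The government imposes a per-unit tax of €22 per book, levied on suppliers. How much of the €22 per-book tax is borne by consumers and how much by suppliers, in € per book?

Rewrite in direct form: Qd = 230 − P and Qs = 4P + 45.
Without the tax, 230 − P = 4P + 45 gives 5P = 185, so P* = €37 and Q* = 193.
With the tax collected from suppliers, supply shifts: Qs = 4(P − 22) + 45.
Solving gives Q = 175.4 with consumers paying €54.6 and suppliers receiving €32.6 (the €22 wedge).
Burden on consumers: €17.6; on suppliers: €4.4. (They sum to €22.)

Consumers bear €17.6 per book; suppliers bear €4.4 per book.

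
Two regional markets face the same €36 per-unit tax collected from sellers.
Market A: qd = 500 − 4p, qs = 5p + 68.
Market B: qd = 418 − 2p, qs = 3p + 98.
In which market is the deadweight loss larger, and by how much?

Market A, by €662.4.

Market A: pre-tax p* = €48, q* = 308; post-tax q = 228; deadweight loss = €1440.
Market B: pre-tax p* = €64, q* = 290; post-tax q = 246.8; deadweight loss = €777.6.
Difference: €1440 vs €777.6 → market A is larger by €662.4.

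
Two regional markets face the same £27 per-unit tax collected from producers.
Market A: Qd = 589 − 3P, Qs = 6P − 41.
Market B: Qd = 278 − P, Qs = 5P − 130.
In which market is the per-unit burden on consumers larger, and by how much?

Market A: pre-tax P* = £70, Q* = 379; post-tax Q = 325; per-unit burden on consumers = £18.
Market B: pre-tax P* = £68, Q* = 210; post-tax Q = 187.5; per-unit burden on consumers = £22.5.
Difference: £18 vs £22.5 → market B is larger by £4.5.

Market B, by £4.5.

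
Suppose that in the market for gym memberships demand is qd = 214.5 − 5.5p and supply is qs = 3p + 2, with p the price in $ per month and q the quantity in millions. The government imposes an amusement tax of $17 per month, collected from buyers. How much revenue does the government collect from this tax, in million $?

Tax revenue = $748 million.

Before the tax: set 214.5 − 5.5p = 3p + 2 → p* = $25, q* = 77.
With the tax collected from buyers, demand (in seller-price terms) shifts: qd = 214.5 − 5.5(p + 17).
New equilibrium: buyers pay $31, sellers receive $14, q = 44. (Wedge: pb − ps = 17.)
Revenue = t · Q = 17 · 44 = $748.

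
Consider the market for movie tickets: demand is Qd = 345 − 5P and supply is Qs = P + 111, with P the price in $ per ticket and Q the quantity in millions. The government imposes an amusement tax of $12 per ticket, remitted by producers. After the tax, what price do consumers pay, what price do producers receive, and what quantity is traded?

Consumers pay $41; producers receive $29; quantity = 140.

Before the tax: set 345 − 5P = P + 111 → P* = $39, Q* = 150.
With the tax collected from producers, supply shifts: Qs = (P − 12) + 111.
Solving gives Q = 140 with consumers paying $41 and producers receiving $29 (the $12 wedge).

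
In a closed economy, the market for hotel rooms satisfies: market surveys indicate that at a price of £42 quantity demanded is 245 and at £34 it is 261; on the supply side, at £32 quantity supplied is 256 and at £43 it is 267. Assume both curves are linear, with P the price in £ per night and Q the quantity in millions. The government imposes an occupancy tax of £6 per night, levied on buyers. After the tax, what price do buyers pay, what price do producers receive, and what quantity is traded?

Buyers pay £37; producers receive £31; quantity = 255.

Demand slope: (261 − 245)/(34 − 42) = -2, so Qd = 329 − 2P.
Supply slope: (267 − 256)/(43 − 32) = 1, so Qs = P + 224.
Without the tax, 329 − 2P = P + 224 gives 3P = 105, so P* = £35 and Q* = 259.
With the tax collected from buyers, demand (in seller-price terms) shifts: Qd = 329 − 2(P + 6).
Solving gives Q = 255 with buyers paying £37 and producers receiving £31 (the £6 wedge).
The less price-elastic side of the market bears the larger share of a per-unit tax.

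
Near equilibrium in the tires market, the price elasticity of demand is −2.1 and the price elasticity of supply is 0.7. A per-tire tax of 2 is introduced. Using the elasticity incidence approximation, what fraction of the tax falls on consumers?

Consumers' share ≈ 0.25.

Incidence ratio: consumers' share ≈ εs / (εs + |εd|) = 0.7 / (0.7 + 2.1) = 0.25.
Supply is the less elastic side, so consumers bear the smaller share.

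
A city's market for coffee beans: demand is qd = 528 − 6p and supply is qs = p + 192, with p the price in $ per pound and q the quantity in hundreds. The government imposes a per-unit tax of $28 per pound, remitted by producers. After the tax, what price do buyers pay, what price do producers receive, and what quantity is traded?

Buyers pay $52; producers receive $24; quantity = 216.

Before the tax: set 528 − 6p = p + 192 → p* = $48, q* = 240.
With the tax collected from producers, supply shifts: qs = (p − 28) + 192.
New equilibrium: buyers pay $52, producers receive $24, q = 216. (Wedge: pb − ps = 28.)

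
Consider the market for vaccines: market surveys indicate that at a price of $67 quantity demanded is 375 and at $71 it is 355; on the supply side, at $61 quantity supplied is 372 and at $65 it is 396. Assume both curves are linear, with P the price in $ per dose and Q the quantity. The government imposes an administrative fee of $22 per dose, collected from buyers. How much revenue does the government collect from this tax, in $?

Demand slope: (355 − 375)/(71 − 67) = -5, so Qd = 710 − 5P.
Supply slope: (396 − 372)/(65 − 61) = 6, so Qs = 6P + 6.
Before the tax: set 710 − 5P = 6P + 6 → P* = $64, Q* = 390.
With the tax collected from buyers, demand (in seller-price terms) shifts: Qd = 710 − 5(P + 22).
Solving gives Q = 330 with buyers paying $76 and producers receiving $54 (the $22 wedge).
Revenue = t · Q = 22 · 330 = $7260.

Tax revenue = $7260.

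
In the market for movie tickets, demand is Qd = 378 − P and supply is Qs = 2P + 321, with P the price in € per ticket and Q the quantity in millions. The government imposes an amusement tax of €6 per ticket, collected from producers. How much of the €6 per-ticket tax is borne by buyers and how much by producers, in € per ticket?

Buyers bear €4 per ticket; producers bear €2 per ticket.

Before the tax: set 378 − P = 2P + 321 → P* = €19, Q* = 359.
With the tax collected from producers, supply shifts: Qs = 2(P − 6) + 321.
Solving gives Q = 355 with buyers paying €23 and producers receiving €17 (the €6 wedge).
Burden on buyers: €4; on producers: €2. (They sum to €6.)
The less price-elastic side of the market bears the larger share of a per-unit tax.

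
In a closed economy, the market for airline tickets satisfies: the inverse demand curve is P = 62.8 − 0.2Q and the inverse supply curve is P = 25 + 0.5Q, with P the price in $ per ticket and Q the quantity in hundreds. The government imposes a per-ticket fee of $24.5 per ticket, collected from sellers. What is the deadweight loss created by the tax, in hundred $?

Rewrite in direct form: Qd = 314 − 5P and Qs = 2P − 50.
Before the tax: set 314 − 5P = 2P − 50 → P* = $52, Q* = 54.
With the tax collected from sellers, supply shifts: Qs = 2(P − 24.5) − 50.
Solving gives Q = 19 with buyers paying $59 and sellers receiving $34.5 (the $24.5 wedge).
Quantity falls by |ΔQ| = |54 − 19| = 35.
DWL = ½ · t · |ΔQ| = ½ · 24.5 · 35 = $428.75.

Deadweight loss = $428.75 hundred.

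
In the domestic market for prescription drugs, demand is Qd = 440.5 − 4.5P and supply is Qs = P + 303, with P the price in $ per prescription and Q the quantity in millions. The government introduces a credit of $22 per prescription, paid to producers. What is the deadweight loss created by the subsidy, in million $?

Without the subsidy, 440.5 − 4.5P = P + 303 gives 5.5P = 137.5, so P* = $25 and Q* = 328.
With a per-unit subsidy paid to producers, each receives P + 22 per unit sold, so supply becomes Qs = (P + 22) + 303.
Solving gives Q = 346 with buyers paying $21 and producers receiving $43 (the $22 wedge).
Quantity rises by |ΔQ| = |328 − 346| = 18.
DWL = ½ · t · |ΔQ| = ½ · 22 · 18 = $198.

Deadweight loss = $198 million.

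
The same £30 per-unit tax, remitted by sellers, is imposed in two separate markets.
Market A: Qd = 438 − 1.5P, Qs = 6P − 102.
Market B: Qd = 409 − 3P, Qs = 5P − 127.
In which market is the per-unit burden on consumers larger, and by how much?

Market A: pre-tax P* = £72, Q* = 330; post-tax Q = 294; per-unit burden on consumers = £24.
Market B: pre-tax P* = £67, Q* = 208; post-tax Q = 151.75; per-unit burden on consumers = £18.75.
Difference: £24 vs £18.75 → market A is larger by £5.25.

Market A, by £5.25.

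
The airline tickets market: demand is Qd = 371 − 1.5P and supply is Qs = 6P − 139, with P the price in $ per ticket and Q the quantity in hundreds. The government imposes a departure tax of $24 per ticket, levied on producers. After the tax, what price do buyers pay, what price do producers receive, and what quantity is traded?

Before the tax: set 371 − 1.5P = 6P − 139 → P* = $68, Q* = 269.
With the tax collected from producers, supply shifts: Qs = 6(P − 24) − 139.
New equilibrium: buyers pay $87.2, producers receive $63.2, Q = 240.2. (Wedge: Pb − Ps = 24.)
The less price-elastic side of the market bears the larger share of a per-unit tax.

Buyers pay $87.2; producers receive $63.2; quantity = 240.2.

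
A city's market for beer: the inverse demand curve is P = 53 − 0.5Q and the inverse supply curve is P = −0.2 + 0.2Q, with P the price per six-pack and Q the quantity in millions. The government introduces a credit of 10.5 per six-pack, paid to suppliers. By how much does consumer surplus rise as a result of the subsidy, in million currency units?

Inverting to Q(P) form: Qd = 106 − 2P; Qs = 5P + 1.
Before the subsidy: set 106 − 2P = 5P + 1 → P* = 15, Q* = 76.
With a per-unit subsidy paid to suppliers, each receives P + 10.5 per unit sold, so supply becomes Qs = 5(P + 10.5) + 1.
New equilibrium: consumers pay 7.5, suppliers receive 18, Q = 91. (Wedge: Pb − Ps = −10.5.)
ΔCS is the trapezoid between Q = 91 and Q = 76 of height 7.5: ½ · (76 + 91) · 7.5 = 626.25.

Consumer surplus rises by 626.25 million.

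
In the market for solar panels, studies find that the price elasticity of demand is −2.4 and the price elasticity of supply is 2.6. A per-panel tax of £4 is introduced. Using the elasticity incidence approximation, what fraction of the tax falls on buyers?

Buyers' share ≈ 0.52.

Incidence ratio: buyers' share ≈ εs / (εs + |εd|) = 2.6 / (2.6 + 2.4) = 0.52.
Supply is the more elastic side, so buyers bear the larger share.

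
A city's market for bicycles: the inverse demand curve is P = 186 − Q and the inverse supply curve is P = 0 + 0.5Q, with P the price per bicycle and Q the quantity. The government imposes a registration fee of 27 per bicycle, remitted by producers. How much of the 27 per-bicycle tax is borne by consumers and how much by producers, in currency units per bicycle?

Consumers bear 18 per bicycle; producers bear 9 per bicycle.

Rewrite in direct form: Qd = 186 − P and Qs = 2P.
Without the tax, 186 − P = 2P gives 3P = 186, so P* = 62 and Q* = 124.
With the tax collected from producers, supply shifts: Qs = 2(P − 27).
New equilibrium: consumers pay 80, producers receive 53, Q = 106. (Wedge: Pb − Ps = 27.)
Burden on consumers: 18; on producers: 9. (They sum to 27.)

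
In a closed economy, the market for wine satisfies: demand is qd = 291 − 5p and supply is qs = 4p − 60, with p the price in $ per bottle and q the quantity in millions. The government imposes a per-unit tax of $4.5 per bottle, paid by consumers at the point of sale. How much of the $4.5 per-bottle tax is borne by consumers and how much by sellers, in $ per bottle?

Without the tax, 291 − 5p = 4p − 60 gives 9p = 351, so p* = $39 and q* = 96.
With the tax collected from consumers, demand (in seller-price terms) shifts: qd = 291 − 5(p + 4.5).
Solving gives q = 86 with consumers paying $41 and sellers receiving $36.5 (the $4.5 wedge).
Burden on consumers: $2; on sellers: $2.5. (They sum to $4.5.)
The less price-elastic side of the market bears the larger share of a per-unit tax.

Consumers bear $2 per bottle; sellers bear $2.5 per bottle.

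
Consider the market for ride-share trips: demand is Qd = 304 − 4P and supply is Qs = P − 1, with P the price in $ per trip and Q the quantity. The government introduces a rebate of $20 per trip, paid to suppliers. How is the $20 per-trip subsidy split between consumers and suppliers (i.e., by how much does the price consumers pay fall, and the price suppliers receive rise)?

Consumers gain $4 per trip; suppliers gain $16 per trip.

Before the subsidy: set 304 − 4P = P − 1 → P* = $61, Q* = 60.
With a per-unit subsidy paid to suppliers, each receives P + 20 per unit sold, so supply becomes Qs = (P + 20) − 1.
New equilibrium: consumers pay $57, suppliers receive $77, Q = 76. (Wedge: Pb − Ps = −20.)
Gain to consumers: $4; to suppliers: $16. (They sum to $20.)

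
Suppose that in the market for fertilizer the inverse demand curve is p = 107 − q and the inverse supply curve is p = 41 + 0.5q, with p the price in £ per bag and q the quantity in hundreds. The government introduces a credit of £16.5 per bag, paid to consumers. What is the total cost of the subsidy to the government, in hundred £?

Government outlay = £907.5 hundred.

Inverting to q(p) form: qd = 107 − p; qs = 2p − 82.
Without the subsidy, 107 − p = 2p − 82 gives 3p = 189, so p* = £63 and q* = 44.
With a per-unit subsidy paid to consumers, each effectively pays p − 16.5, so demand becomes qd = 107 − (p − 16.5).
New equilibrium: consumers pay £52, sellers receive £68.5, q = 55. (Wedge: pb − ps = −16.5.)
Outlay = t · Q = 16.5 · 55 = £907.5.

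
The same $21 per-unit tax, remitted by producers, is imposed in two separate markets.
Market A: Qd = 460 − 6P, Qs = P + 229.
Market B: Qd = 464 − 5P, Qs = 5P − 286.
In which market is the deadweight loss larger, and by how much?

Market B, by $362.25.

Market A: pre-tax P* = $33, Q* = 262; post-tax Q = 244; deadweight loss = $189.
Market B: pre-tax P* = $75, Q* = 89; post-tax Q = 36.5; deadweight loss = $551.25.
Difference: $189 vs $551.25 → market B is larger by $362.25.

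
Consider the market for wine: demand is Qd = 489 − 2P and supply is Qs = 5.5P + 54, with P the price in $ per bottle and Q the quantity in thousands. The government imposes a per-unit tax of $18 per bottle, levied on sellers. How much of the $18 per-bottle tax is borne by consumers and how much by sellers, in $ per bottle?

Consumers bear $13.2 per bottle; sellers bear $4.8 per bottle.

Without the tax, 489 − 2P = 5.5P + 54 gives 7.5P = 435, so P* = $58 and Q* = 373.
With the tax collected from sellers, supply shifts: Qs = 5.5(P − 18) + 54.
Solving gives Q = 346.6 with consumers paying $71.2 and sellers receiving $53.2 (the $18 wedge).
Burden on consumers: $13.2; on sellers: $4.8. (They sum to $18.)
The less price-elastic side of the market bears the larger share of a per-unit tax.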